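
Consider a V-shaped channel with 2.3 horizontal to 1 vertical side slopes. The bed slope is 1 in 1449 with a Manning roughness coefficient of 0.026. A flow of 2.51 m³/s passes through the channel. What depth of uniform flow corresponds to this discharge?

Manning's equation rearranged: A R^(2/3) = nQ / (1·√S) = 0.026 × 2.51 / (√0.0006901) = 2.484.
At y = 0.922 m: A R^(2/3) = 1.101 — low.
At y = 1.58 m: A R^(2/3) = 4.632 — high.
At y = 1.25 m: A R^(2/3) = 2.48 — close enough.

y_n = 1.25 m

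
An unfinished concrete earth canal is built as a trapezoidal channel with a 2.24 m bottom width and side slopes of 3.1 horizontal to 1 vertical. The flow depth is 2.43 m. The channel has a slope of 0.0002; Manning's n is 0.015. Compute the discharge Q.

Q = 26.9 m³/s

With bottom width b = 2.24 m and side slope z = 3.1: A = (b + zy)y = (2.24 + 3.1×2.43)×2.43 = 23.75 m²; P = b + 2y√(1+z²) = 2.24 + 2×2.43×3.257 = 18.07 m.
Hydraulic radius R = A/P = 23.75/18.07 = 1.314 m.
Manning's equation: Q = (1/n) A R^(2/3) S^(1/2) = (1/0.015) × 23.75 × 1.314^(2/3) × 0.0002^(1/2) = 26.9 m³/s.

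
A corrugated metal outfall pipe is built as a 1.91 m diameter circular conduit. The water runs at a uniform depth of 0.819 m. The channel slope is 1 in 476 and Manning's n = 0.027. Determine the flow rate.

Q = 1.14 m³/s

For a circular section of diameter D = 1.91 m at depth y = 0.819 m, the central angle is θ = 2 arccos(1 − 2y/D) = 2.856 rad. Then A = (D²/8)(θ − sin θ) = 1.174 m² and P = Dθ/2 = 2.727 m.
Hydraulic radius R = A/P = 1.174/2.727 = 0.4304 m.
Manning's equation: Q = (1/n) A R^(2/3) S^(1/2) = (1/0.027) × 1.174 × 0.4304^(2/3) × 0.002101^(1/2) = 1.14 m³/s.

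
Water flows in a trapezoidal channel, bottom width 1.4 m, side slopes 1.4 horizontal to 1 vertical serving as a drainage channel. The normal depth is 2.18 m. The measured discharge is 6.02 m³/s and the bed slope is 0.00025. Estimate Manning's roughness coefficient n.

n = 0.027

With bottom width b = 1.4 m and side slope z = 1.4: A = (b + zy)y = (1.4 + 1.4×2.18)×2.18 = 9.705 m²; P = b + 2y√(1+z²) = 1.4 + 2×2.18×1.72 = 8.901 m.
Hydraulic radius R = A/P = 9.705/8.901 = 1.09 m.
Rearranging Manning's equation: n = (1/Q) A R^(2/3) S^(1/2) = (1/6.02) × 9.705 × 1.09^(2/3) × √0.00025 = 0.027.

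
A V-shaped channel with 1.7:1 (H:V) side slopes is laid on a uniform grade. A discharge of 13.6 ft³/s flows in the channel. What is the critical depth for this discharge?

At critical depth, Q² T / (g A³) = 1, i.e. A³/T = Q²/g = 13.6²/32.2 = 5.744.
At y = 0.913 ft: A³/T = 0.9167 — low.
At y = 1.32 ft: A³/T = 5.791 — ≈ 5.744.

y_c = 1.32 ft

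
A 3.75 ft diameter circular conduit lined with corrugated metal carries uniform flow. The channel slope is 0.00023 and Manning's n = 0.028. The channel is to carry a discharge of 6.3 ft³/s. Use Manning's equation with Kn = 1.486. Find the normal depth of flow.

y_n = 2.4 ft

Manning's equation rearranged: A R^(2/3) = nQ / (1.486·√S) = 0.028 × 6.3 / (1.486 × √0.00023) = 7.827.
At y = 2.86 ft: A R^(2/3) = 9.833 — too large.
At y = 1.85 ft: A R^(2/3) = 5.17 — too small.
At y = 2.4 ft: A R^(2/3) = 7.826 — matches.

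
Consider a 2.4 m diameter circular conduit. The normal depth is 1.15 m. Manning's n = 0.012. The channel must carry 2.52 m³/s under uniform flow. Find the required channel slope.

S = 0.000409

For a circular section of diameter D = 2.4 m at depth y = 1.15 m, the central angle is θ = 2 arccos(1 − 2y/D) = 3.058 rad. Then A = (D²/8)(θ − sin θ) = 2.142 m² and P = Dθ/2 = 3.67 m.
Hydraulic radius R = A/P = 2.142/3.67 = 0.5837 m.
From Manning's equation, S = [nQ / (1 A R^(2/3))]² = [0.012 × 2.52 / (1 × 2.142 × 0.5837^(2/3))]² = 0.000409.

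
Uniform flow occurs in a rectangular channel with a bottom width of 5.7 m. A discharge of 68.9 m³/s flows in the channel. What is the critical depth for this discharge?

For a rectangular channel, critical depth y_c = (q²/g)^(1/3) where q = Q/b = 68.9/5.7 = 12.09 m²/s.
So y_c = (12.09²/9.81)^(1/3) = 2.46 m.

y_c = 2.46 m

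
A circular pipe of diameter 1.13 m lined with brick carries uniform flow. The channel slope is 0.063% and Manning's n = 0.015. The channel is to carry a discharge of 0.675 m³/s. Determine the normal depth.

Manning's equation rearranged: A R^(2/3) = nQ / (1·√S) = 0.015 × 0.675 / (√0.00063) = 0.4034.
Try y = 1.04 m: A R^(2/3) = 0.4635 — too large.
Try y = 0.668 m: A R^(2/3) = 0.2835 — too small.
Try y = 0.866 m: A R^(2/3) = 0.4035 — ≈ 0.4034.

y_n = 0.866 m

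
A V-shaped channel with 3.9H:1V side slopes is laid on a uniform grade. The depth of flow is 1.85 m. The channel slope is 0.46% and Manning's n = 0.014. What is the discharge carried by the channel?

For a triangular section with side slope z = 3.9: A = zy² = 3.9×1.85² = 13.35 m²; P = 2y√(1+z²) = 2×1.85×4.026 = 14.9 m.
Hydraulic radius R = A/P = 13.35/14.9 = 0.896 m.
Manning's equation: Q = (1/n) A R^(2/3) S^(1/2) = (1/0.014) × 13.35 × 0.896^(2/3) × 0.0046^(1/2) = 60.1 m³/s.

Q = 60.1 m³/s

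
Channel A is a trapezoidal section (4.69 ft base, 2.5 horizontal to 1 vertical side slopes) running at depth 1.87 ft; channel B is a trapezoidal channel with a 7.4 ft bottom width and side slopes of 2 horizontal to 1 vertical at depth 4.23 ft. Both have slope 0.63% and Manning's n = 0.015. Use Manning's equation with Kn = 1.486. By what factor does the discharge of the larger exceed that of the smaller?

6.38

Channel A: With bottom width b = 4.69 ft and side slope z = 2.5: A = (b + zy)y = (4.69 + 2.5×1.87)×1.87 = 17.51 ft²; P = b + 2y√(1+z²) = 4.69 + 2×1.87×2.693 = 14.76 ft. Hydraulic radius R = A/P = 17.51/14.76 = 1.186 ft. Q_A = (1.486/0.015)·17.51·1.186^(2/3)·√0.0063 = 154.3 ft³/s.
Channel B: With bottom width b = 7.4 ft and side slope z = 2: A = (b + zy)y = (7.4 + 2×4.23)×4.23 = 67.09 ft²; P = b + 2y√(1+z²) = 7.4 + 2×4.23×2.236 = 26.32 ft. Hydraulic radius R = A/P = 67.09/26.32 = 2.549 ft. Q_B = (1.486/0.015)·67.09·2.549^(2/3)·√0.0063 = 984.4 ft³/s.
The larger discharge is 984.4 ft³/s and the smaller is 154.3 ft³/s; the ratio is 6.38.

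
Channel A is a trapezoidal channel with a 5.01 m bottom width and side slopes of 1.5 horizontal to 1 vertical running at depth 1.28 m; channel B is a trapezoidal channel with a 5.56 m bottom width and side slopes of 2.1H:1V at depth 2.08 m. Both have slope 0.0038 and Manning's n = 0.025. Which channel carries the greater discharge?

channel B

Channel A: With bottom width b = 5.01 m and side slope z = 1.5: A = (b + zy)y = (5.01 + 1.5×1.28)×1.28 = 8.87 m²; P = b + 2y√(1+z²) = 5.01 + 2×1.28×1.803 = 9.625 m. Hydraulic radius R = A/P = 8.87/9.625 = 0.9216 m. Q_A = (1/0.025)·8.87·0.9216^(2/3)·√0.0038 = 20.71 m³/s.
Channel B: With bottom width b = 5.56 m and side slope z = 2.1: A = (b + zy)y = (5.56 + 2.1×2.08)×2.08 = 20.65 m²; P = b + 2y√(1+z²) = 5.56 + 2×2.08×2.326 = 15.24 m. Hydraulic radius R = A/P = 20.65/15.24 = 1.355 m. Q_B = (1/0.025)·20.65·1.355^(2/3)·√0.0038 = 62.36 m³/s.
Q_A = 20.71 m³/s vs Q_B = 62.36 m³/s, so channel B carries more.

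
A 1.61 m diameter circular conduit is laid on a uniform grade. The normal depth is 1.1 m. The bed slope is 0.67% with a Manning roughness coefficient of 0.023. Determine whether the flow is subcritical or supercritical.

For a circular section of diameter D = 1.61 m at depth y = 1.1 m, the central angle is θ = 2 arccos(1 − 2y/D) = 3.892 rad. Then A = (D²/8)(θ − sin θ) = 1.482 m² and P = Dθ/2 = 3.133 m.
Hydraulic radius R = A/P = 1.482/3.133 = 0.473 m.
V = (1/n) R^(2/3) √S = (1/0.023) × 0.473^(2/3) × √0.0067 = 2.161 m/s. Hydraulic depth D_h = A/T = 1.482/1.498 = 0.9893 m.
Froude number Fr = V/√(g·D_h) = 2.161/√(9.81×0.9893) = 0.694, which is less than 1, so the flow is subcritical.

subcritical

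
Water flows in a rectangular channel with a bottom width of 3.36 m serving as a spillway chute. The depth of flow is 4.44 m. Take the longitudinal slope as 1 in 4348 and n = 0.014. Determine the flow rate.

Flow area A = b·y = 3.36 × 4.44 = 14.92 m². Wetted perimeter P = b + 2y = 3.36 + 2×4.44 = 12.24 m.
Hydraulic radius R = A/P = 14.92/12.24 = 1.219 m.
Manning's equation: Q = (1/n) A R^(2/3) S^(1/2) = (1/0.014) × 14.92 × 1.219^(2/3) × 0.00023^(1/2) = 18.4 m³/s.

Q = 18.4 m³/s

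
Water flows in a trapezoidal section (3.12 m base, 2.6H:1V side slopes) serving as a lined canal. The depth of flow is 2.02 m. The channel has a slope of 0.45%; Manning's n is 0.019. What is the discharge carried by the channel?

With bottom width b = 3.12 m and side slope z = 2.6: A = (b + zy)y = (3.12 + 2.6×2.02)×2.02 = 16.91 m²; P = b + 2y√(1+z²) = 3.12 + 2×2.02×2.786 = 14.37 m.
Hydraulic radius R = A/P = 16.91/14.37 = 1.177 m.
Manning's equation: Q = (1/n) A R^(2/3) S^(1/2) = (1/0.019) × 16.91 × 1.177^(2/3) × 0.0045^(1/2) = 66.5 m³/s.

Q = 66.5 m³/s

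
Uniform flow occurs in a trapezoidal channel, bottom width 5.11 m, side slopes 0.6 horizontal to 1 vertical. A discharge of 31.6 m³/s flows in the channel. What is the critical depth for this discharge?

y_c = 1.48 m

At critical depth, Q² T / (g A³) = 1, i.e. A³/T = Q²/g = 31.6²/9.81 = 101.8.
Trying y = 1.63 m: A³/T = 138.3 — too large.
Trying y = 1.04 m: A³/T = 33.35 — too small.
Trying y = 1.48 m: A³/T = 101.6 — close enough.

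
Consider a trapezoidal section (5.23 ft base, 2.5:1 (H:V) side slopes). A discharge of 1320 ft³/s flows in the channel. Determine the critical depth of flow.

At critical depth, Q² T / (g A³) = 1, i.e. A³/T = Q²/g = 1320²/32.2 = 54110.
Trying y = 5.17 ft: A³/T = 26610 — low.
Trying y = 6.97 ft: A³/T = 98230 — high.
Trying y = 6.09 ft: A³/T = 54180 — close enough.

y_c = 6.09 ft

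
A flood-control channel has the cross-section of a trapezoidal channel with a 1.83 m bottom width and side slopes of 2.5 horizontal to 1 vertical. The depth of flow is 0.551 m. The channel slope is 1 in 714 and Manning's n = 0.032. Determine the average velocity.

With bottom width b = 1.83 m and side slope z = 2.5: A = (b + zy)y = (1.83 + 2.5×0.551)×0.551 = 1.767 m²; P = b + 2y√(1+z²) = 1.83 + 2×0.551×2.693 = 4.797 m.
Hydraulic radius R = A/P = 1.767/4.797 = 0.3684 m.
From Manning's equation, V = (1/n) R^(2/3) S^(1/2) = (1/0.032) × 0.3684^(2/3) × 0.001401^(1/2) = 0.601 m/s.

V = 0.601 m/s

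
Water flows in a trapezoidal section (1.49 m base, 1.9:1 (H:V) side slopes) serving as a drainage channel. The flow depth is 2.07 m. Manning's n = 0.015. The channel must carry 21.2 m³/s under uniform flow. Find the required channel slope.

S = 0.000723

With bottom width b = 1.49 m and side slope z = 1.9: A = (b + zy)y = (1.49 + 1.9×2.07)×2.07 = 11.23 m²; P = b + 2y√(1+z²) = 1.49 + 2×2.07×2.147 = 10.38 m.
Hydraulic radius R = A/P = 11.23/10.38 = 1.082 m.
From Manning's equation, S = [nQ / (1 A R^(2/3))]² = [0.015 × 21.2 / (1 × 11.23 × 1.082^(2/3))]² = 0.000723.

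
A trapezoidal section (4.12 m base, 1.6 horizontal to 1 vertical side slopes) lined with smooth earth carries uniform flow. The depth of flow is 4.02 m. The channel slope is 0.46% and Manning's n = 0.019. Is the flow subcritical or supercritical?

With bottom width b = 4.12 m and side slope z = 1.6: A = (b + zy)y = (4.12 + 1.6×4.02)×4.02 = 42.42 m²; P = b + 2y√(1+z²) = 4.12 + 2×4.02×1.887 = 19.29 m.
Hydraulic radius R = A/P = 42.42/19.29 = 2.199 m.
V = (1/n) R^(2/3) √S = (1/0.019) × 2.199^(2/3) × √0.0046 = 6.036 m/s. Hydraulic depth D_h = A/T = 42.42/16.98 = 2.498 m.
Froude number Fr = V/√(g·D_h) = 6.036/√(9.81×2.498) = 1.22, which is greater than 1, so the flow is supercritical.

supercritical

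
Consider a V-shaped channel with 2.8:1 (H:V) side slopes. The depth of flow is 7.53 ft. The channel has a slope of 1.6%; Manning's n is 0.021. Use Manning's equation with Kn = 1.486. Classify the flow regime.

For a triangular section with side slope z = 2.8: A = zy² = 2.8×7.53² = 158.8 ft²; P = 2y√(1+z²) = 2×7.53×2.973 = 44.78 ft.
Hydraulic radius R = A/P = 158.8/44.78 = 3.546 ft.
V = (1.486/n) R^(2/3) √S = (1.486/0.021) × 3.546^(2/3) × √0.016 = 20.81 ft/s. Hydraulic depth D_h = A/T = 158.8/42.17 = 3.765 ft.
Froude number Fr = V/√(g·D_h) = 20.81/√(32.2×3.765) = 1.89, which is greater than 1, so the flow is supercritical.

supercritical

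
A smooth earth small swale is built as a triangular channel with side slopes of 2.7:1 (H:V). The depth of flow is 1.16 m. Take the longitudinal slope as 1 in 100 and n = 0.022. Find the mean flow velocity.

V = 3.03 m/s

For a triangular section with side slope z = 2.7: A = zy² = 2.7×1.16² = 3.633 m²; P = 2y√(1+z²) = 2×1.16×2.879 = 6.68 m.
Hydraulic radius R = A/P = 3.633/6.68 = 0.5439 m.
From Manning's equation, V = (1/n) R^(2/3) S^(1/2) = (1/0.022) × 0.5439^(2/3) × 0.01^(1/2) = 3.03 m/s.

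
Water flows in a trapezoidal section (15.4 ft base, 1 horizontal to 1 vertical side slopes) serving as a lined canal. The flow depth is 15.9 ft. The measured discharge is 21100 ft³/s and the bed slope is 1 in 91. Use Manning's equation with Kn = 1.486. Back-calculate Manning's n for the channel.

n = 0.015

With bottom width b = 15.4 ft and side slope z = 1: A = (b + zy)y = (15.4 + 1×15.9)×15.9 = 497.7 ft²; P = b + 2y√(1+z²) = 15.4 + 2×15.9×1.414 = 60.37 ft.
Hydraulic radius R = A/P = 497.7/60.37 = 8.243 ft.
Rearranging Manning's equation: n = (1.486/Q) A R^(2/3) S^(1/2) = (1.486/21100) × 497.7 × 8.243^(2/3) × √0.01099 = 0.015.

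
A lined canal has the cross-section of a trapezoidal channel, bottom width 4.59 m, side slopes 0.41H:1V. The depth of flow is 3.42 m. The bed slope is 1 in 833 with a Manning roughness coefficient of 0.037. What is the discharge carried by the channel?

Q = 27.4 m³/s

With bottom width b = 4.59 m and side slope z = 0.41: A = (b + zy)y = (4.59 + 0.41×3.42)×3.42 = 20.49 m²; P = b + 2y√(1+z²) = 4.59 + 2×3.42×1.081 = 11.98 m.
Hydraulic radius R = A/P = 20.49/11.98 = 1.71 m.
Manning's equation: Q = (1/n) A R^(2/3) S^(1/2) = (1/0.037) × 20.49 × 1.71^(2/3) × 0.0012^(1/2) = 27.4 m³/s.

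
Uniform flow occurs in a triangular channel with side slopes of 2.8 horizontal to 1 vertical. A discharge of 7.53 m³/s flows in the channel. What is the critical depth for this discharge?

y_c = 1.08 m

At critical depth, Q² T / (g A³) = 1, i.e. A³/T = Q²/g = 7.53²/9.81 = 5.78.
Try y = 1.37 m: A³/T = 18.92 — high.
Try y = 0.762 m: A³/T = 1.007 — low.
Try y = 1.08 m: A³/T = 5.76 — close enough.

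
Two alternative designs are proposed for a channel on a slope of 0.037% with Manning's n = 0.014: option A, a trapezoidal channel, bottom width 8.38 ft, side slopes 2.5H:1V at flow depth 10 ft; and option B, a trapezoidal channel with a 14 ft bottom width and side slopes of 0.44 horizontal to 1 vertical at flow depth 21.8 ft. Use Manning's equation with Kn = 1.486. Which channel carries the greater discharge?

channel B

Channel A: With bottom width b = 8.38 ft and side slope z = 2.5: A = (b + zy)y = (8.38 + 2.5×10)×10 = 333.8 ft²; P = b + 2y√(1+z²) = 8.38 + 2×10×2.693 = 62.23 ft. Hydraulic radius R = A/P = 333.8/62.23 = 5.364 ft. Q_A = (1.486/0.014)·333.8·5.364^(2/3)·√0.00037 = 2088 ft³/s.
Channel B: With bottom width b = 14 ft and side slope z = 0.44: A = (b + zy)y = (14 + 0.44×21.8)×21.8 = 514.3 ft²; P = b + 2y√(1+z²) = 14 + 2×21.8×1.093 = 61.63 ft. Hydraulic radius R = A/P = 514.3/61.63 = 8.345 ft. Q_B = (1.486/0.014)·514.3·8.345^(2/3)·√0.00037 = 4320 ft³/s.
Q_A = 2088 ft³/s vs Q_B = 4320 ft³/s, so channel B carries more.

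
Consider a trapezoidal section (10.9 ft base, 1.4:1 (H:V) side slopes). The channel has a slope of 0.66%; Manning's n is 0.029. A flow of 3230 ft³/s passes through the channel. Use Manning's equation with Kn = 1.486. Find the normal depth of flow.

y_n = 10 ft

Manning's equation rearranged: A R^(2/3) = nQ / (1.486·√S) = 0.029 × 3230 / (1.486 × √0.0066) = 775.9.
Trying y = 11.6 ft: A R^(2/3) = 1062 — high.
Trying y = 7.38 ft: A R^(2/3) = 415.5 — low.
Trying y = 10 ft: A R^(2/3) = 775.4 — close enough.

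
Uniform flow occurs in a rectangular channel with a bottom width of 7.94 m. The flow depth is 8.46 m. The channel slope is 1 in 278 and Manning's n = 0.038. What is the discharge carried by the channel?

Flow area A = b·y = 7.94 × 8.46 = 67.17 m². Wetted perimeter P = b + 2y = 7.94 + 2×8.46 = 24.86 m.
Hydraulic radius R = A/P = 67.17/24.86 = 2.702 m.
Manning's equation: Q = (1/n) A R^(2/3) S^(1/2) = (1/0.038) × 67.17 × 2.702^(2/3) × 0.003597^(1/2) = 206 m³/s.

Q = 206 m³/s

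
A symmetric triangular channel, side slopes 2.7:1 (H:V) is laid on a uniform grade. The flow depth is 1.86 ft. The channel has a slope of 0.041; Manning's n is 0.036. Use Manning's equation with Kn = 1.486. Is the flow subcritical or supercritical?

supercritical

For a triangular section with side slope z = 2.7: A = zy² = 2.7×1.86² = 9.341 ft²; P = 2y√(1+z²) = 2×1.86×2.879 = 10.71 ft.
Hydraulic radius R = A/P = 9.341/10.71 = 0.8721 ft.
V = (1.486/n) R^(2/3) √S = (1.486/0.036) × 0.8721^(2/3) × √0.041 = 7.629 ft/s. Hydraulic depth D_h = A/T = 9.341/10.04 = 0.93 ft.
Froude number Fr = V/√(g·D_h) = 7.629/√(32.2×0.93) = 1.39, which is greater than 1, so the flow is supercritical.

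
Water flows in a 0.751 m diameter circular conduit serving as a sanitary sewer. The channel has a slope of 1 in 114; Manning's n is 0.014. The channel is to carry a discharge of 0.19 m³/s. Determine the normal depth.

Manning's equation rearranged: A R^(2/3) = nQ / (1·√S) = 0.014 × 0.19 / (√0.008772) = 0.0284.
At y = 0.251 m: A R^(2/3) = 0.035 — too large.
At y = 0.225 m: A R^(2/3) = 0.02837 — matches.

y_n = 0.225 m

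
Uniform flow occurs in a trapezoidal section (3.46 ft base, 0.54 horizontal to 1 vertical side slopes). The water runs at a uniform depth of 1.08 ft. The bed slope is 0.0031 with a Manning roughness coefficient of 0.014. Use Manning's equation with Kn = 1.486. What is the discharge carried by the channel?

Q = 21.1 ft³/s

With bottom width b = 3.46 ft and side slope z = 0.54: A = (b + zy)y = (3.46 + 0.54×1.08)×1.08 = 4.367 ft²; P = b + 2y√(1+z²) = 3.46 + 2×1.08×1.136 = 5.915 ft.
Hydraulic radius R = A/P = 4.367/5.915 = 0.7383 ft.
Manning's equation: Q = (1.486/n) A R^(2/3) S^(1/2) = (1.486/0.014) × 4.367 × 0.7383^(2/3) × 0.0031^(1/2) = 21.1 ft³/s.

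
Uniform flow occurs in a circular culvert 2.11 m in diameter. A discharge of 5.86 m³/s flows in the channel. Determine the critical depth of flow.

y_c = 1.15 m

At critical depth, Q² T / (g A³) = 1, i.e. A³/T = Q²/g = 5.86²/9.81 = 3.5.
Trying y = 1.37 m: A³/T = 6.89 — too large.
Trying y = 0.898 m: A³/T = 1.367 — too small.
Trying y = 1.15 m: A³/T = 3.52 — matches.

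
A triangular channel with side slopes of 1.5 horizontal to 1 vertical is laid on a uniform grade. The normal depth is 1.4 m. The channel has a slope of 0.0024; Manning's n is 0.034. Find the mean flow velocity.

V = 1 m/s

For a triangular section with side slope z = 1.5: A = zy² = 1.5×1.4² = 2.94 m²; P = 2y√(1+z²) = 2×1.4×1.803 = 5.048 m.
Hydraulic radius R = A/P = 2.94/5.048 = 0.5824 m.
From Manning's equation, V = (1/n) R^(2/3) S^(1/2) = (1/0.034) × 0.5824^(2/3) × 0.0024^(1/2) = 1 m/s.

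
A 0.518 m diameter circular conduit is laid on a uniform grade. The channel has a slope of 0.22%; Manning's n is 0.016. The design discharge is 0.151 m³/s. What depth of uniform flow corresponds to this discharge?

y_n = 0.405 m

Manning's equation rearranged: A R^(2/3) = nQ / (1·√S) = 0.016 × 0.151 / (√0.0022) = 0.05151.
At y = 0.482 m: A R^(2/3) = 0.058 — over.
At y = 0.405 m: A R^(2/3) = 0.05151 — close enough.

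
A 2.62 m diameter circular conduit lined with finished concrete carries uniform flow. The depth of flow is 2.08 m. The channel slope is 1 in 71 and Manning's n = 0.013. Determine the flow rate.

For a circular section of diameter D = 2.62 m at depth y = 2.08 m, the central angle is θ = 2 arccos(1 − 2y/D) = 4.398 rad. Then A = (D²/8)(θ − sin θ) = 4.59 m² and P = Dθ/2 = 5.762 m.
Hydraulic radius R = A/P = 4.59/5.762 = 0.7966 m.
Manning's equation: Q = (1/n) A R^(2/3) S^(1/2) = (1/0.013) × 4.59 × 0.7966^(2/3) × 0.01408^(1/2) = 36 m³/s.

Q = 36 m³/s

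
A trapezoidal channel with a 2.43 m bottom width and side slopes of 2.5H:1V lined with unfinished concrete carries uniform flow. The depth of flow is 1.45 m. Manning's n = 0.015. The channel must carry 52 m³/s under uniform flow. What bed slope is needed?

S = 0.00969

With bottom width b = 2.43 m and side slope z = 2.5: A = (b + zy)y = (2.43 + 2.5×1.45)×1.45 = 8.78 m²; P = b + 2y√(1+z²) = 2.43 + 2×1.45×2.693 = 10.24 m.
Hydraulic radius R = A/P = 8.78/10.24 = 0.8575 m.
From Manning's equation, S = [nQ / (1 A R^(2/3))]² = [0.015 × 52 / (1 × 8.78 × 0.8575^(2/3))]² = 0.00969.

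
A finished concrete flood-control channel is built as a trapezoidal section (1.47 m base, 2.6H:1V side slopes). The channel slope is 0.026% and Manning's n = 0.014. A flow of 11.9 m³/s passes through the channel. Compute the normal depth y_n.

Manning's equation rearranged: A R^(2/3) = nQ / (1·√S) = 0.014 × 11.9 / (√0.00026) = 10.33.
At y = 1.97 m: A R^(2/3) = 13.36 — high.
At y = 1.58 m: A R^(2/3) = 7.957 — low.
At y = 1.77 m: A R^(2/3) = 10.38 — close enough.

y_n = 1.77 m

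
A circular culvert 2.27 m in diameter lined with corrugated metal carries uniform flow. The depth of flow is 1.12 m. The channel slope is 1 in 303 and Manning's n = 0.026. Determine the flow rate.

For a circular section of diameter D = 2.27 m at depth y = 1.12 m, the central angle is θ = 2 arccos(1 − 2y/D) = 3.115 rad. Then A = (D²/8)(θ − sin θ) = 1.989 m² and P = Dθ/2 = 3.536 m.
Hydraulic radius R = A/P = 1.989/3.536 = 0.5627 m.
Manning's equation: Q = (1/n) A R^(2/3) S^(1/2) = (1/0.026) × 1.989 × 0.5627^(2/3) × 0.0033^(1/2) = 3 m³/s.

Q = 3 m³/s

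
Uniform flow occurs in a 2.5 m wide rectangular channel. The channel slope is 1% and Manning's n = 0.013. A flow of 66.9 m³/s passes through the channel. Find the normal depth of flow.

Manning's equation rearranged: A R^(2/3) = nQ / (1·√S) = 0.013 × 66.9 / (√0.01) = 8.697.
Try y = 4.12 m: A R^(2/3) = 10.02 — over.
Try y = 2.68 m: A R^(2/3) = 6.023 — short.
Try y = 3.65 m: A R^(2/3) = 8.701 — close enough.

y_n = 3.65 m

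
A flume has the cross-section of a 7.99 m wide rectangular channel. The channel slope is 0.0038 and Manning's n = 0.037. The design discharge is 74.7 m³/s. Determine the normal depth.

y_n = 3.65 m

Manning's equation rearranged: A R^(2/3) = nQ / (1·√S) = 0.037 × 74.7 / (√0.0038) = 44.84.
Trying y = 4.12 m: A R^(2/3) = 52.75 — too large.
Trying y = 3 m: A R^(2/3) = 34.32 — too small.
Trying y = 3.65 m: A R^(2/3) = 44.85 — matches.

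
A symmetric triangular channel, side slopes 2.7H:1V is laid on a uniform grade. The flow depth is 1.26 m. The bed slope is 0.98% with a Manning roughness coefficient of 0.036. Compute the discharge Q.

For a triangular section with side slope z = 2.7: A = zy² = 2.7×1.26² = 4.287 m²; P = 2y√(1+z²) = 2×1.26×2.879 = 7.256 m.
Hydraulic radius R = A/P = 4.287/7.256 = 0.5908 m.
Manning's equation: Q = (1/n) A R^(2/3) S^(1/2) = (1/0.036) × 4.287 × 0.5908^(2/3) × 0.0098^(1/2) = 8.3 m³/s.

Q = 8.3 m³/s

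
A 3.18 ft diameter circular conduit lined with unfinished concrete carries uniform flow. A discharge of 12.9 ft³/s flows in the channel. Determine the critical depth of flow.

y_c = 1.12 ft

At critical depth, Q² T / (g A³) = 1, i.e. A³/T = Q²/g = 12.9²/32.2 = 5.168.
Try y = 1.43 ft: A³/T = 13.13 — over.
Try y = 0.896 ft: A³/T = 2.165 — short.
Try y = 1.12 ft: A³/T = 5.135 — close enough.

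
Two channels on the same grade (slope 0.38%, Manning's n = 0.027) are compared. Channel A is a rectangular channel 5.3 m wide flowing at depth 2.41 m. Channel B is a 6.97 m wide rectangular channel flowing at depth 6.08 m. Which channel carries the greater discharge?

channel B

Channel A: Flow area A = b·y = 5.3 × 2.41 = 12.77 m². Wetted perimeter P = b + 2y = 5.3 + 2×2.41 = 10.12 m. Hydraulic radius R = A/P = 12.77/10.12 = 1.262 m. Q_A = (1/0.027)·12.77·1.262^(2/3)·√0.0038 = 34.06 m³/s.
Channel B: Flow area A = b·y = 6.97 × 6.08 = 42.38 m². Wetted perimeter P = b + 2y = 6.97 + 2×6.08 = 19.13 m. Hydraulic radius R = A/P = 42.38/19.13 = 2.215 m. Q_B = (1/0.027)·42.38·2.215^(2/3)·√0.0038 = 164.4 m³/s.
Q_A = 34.06 m³/s vs Q_B = 164.4 m³/s, so channel B carries more.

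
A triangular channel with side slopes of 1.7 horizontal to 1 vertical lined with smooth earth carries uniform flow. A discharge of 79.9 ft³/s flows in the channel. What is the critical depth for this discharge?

y_c = 2.68 ft

At critical depth, Q² T / (g A³) = 1, i.e. A³/T = Q²/g = 79.9²/32.2 = 198.3.
At y = 1.97 ft: A³/T = 42.87 — short.
At y = 3.39 ft: A³/T = 646.9 — over.
At y = 2.68 ft: A³/T = 199.8 — ≈ 198.3.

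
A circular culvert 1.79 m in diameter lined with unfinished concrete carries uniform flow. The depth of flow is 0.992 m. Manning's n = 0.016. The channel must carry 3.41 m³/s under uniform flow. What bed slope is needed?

For a circular section of diameter D = 1.79 m at depth y = 0.992 m, the central angle is θ = 2 arccos(1 − 2y/D) = 3.359 rad. Then A = (D²/8)(θ − sin θ) = 1.432 m² and P = Dθ/2 = 3.006 m.
Hydraulic radius R = A/P = 1.432/3.006 = 0.4762 m.
From Manning's equation, S = [nQ / (1 A R^(2/3))]² = [0.016 × 3.41 / (1 × 1.432 × 0.4762^(2/3))]² = 0.00391.

S = 0.00391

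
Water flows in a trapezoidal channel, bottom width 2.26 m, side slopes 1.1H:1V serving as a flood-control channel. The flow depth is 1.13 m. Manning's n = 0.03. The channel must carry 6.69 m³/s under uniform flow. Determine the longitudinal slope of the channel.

S = 0.0041

With bottom width b = 2.26 m and side slope z = 1.1: A = (b + zy)y = (2.26 + 1.1×1.13)×1.13 = 3.958 m²; P = b + 2y√(1+z²) = 2.26 + 2×1.13×1.487 = 5.62 m.
Hydraulic radius R = A/P = 3.958/5.62 = 0.7044 m.
From Manning's equation, S = [nQ / (1 A R^(2/3))]² = [0.03 × 6.69 / (1 × 3.958 × 0.7044^(2/3))]² = 0.0041.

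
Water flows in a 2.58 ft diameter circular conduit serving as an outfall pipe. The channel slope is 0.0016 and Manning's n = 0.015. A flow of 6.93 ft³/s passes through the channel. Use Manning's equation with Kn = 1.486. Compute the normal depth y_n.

Manning's equation rearranged: A R^(2/3) = nQ / (1.486·√S) = 0.015 × 6.93 / (1.486 × √0.0016) = 1.749.
Try y = 1.49 ft: A R^(2/3) = 2.471 — over.
Try y = 1.21 ft: A R^(2/3) = 1.748 — matches.

y_n = 1.21 ft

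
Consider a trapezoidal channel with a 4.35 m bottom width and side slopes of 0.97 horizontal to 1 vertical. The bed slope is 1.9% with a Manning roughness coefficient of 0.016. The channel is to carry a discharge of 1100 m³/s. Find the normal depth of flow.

y_n = 6.08 m

Manning's equation rearranged: A R^(2/3) = nQ / (1·√S) = 0.016 × 1100 / (√0.019) = 127.7.
At y = 4.98 m: A R^(2/3) = 84.41 — too small.
At y = 6.08 m: A R^(2/3) = 127.5 — close enough.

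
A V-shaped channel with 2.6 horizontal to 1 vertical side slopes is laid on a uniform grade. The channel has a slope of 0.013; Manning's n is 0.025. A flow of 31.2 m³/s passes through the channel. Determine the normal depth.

Manning's equation rearranged: A R^(2/3) = nQ / (1·√S) = 0.025 × 31.2 / (√0.013) = 6.841.
Trying y = 1.23 m: A R^(2/3) = 2.717 — short.
Trying y = 2.14 m: A R^(2/3) = 11.9 — over.
Trying y = 1.74 m: A R^(2/3) = 6.851 — ≈ 6.841.

y_n = 1.74 m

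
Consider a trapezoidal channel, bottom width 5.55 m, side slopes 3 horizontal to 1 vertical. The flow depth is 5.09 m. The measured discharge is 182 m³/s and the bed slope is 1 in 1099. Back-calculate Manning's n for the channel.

With bottom width b = 5.55 m and side slope z = 3: A = (b + zy)y = (5.55 + 3×5.09)×5.09 = 106 m²; P = b + 2y√(1+z²) = 5.55 + 2×5.09×3.162 = 37.74 m.
Hydraulic radius R = A/P = 106/37.74 = 2.808 m.
Rearranging Manning's equation: n = (1/Q) A R^(2/3) S^(1/2) = (1/182) × 106 × 2.808^(2/3) × √0.0009099 = 0.035.

n = 0.035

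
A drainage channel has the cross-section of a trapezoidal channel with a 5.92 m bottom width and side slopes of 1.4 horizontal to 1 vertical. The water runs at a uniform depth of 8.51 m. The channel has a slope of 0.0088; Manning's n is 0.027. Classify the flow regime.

With bottom width b = 5.92 m and side slope z = 1.4: A = (b + zy)y = (5.92 + 1.4×8.51)×8.51 = 151.8 m²; P = b + 2y√(1+z²) = 5.92 + 2×8.51×1.72 = 35.2 m.
Hydraulic radius R = A/P = 151.8/35.2 = 4.311 m.
V = (1/n) R^(2/3) √S = (1/0.027) × 4.311^(2/3) × √0.0088 = 9.203 m/s. Hydraulic depth D_h = A/T = 151.8/29.75 = 5.102 m.
Froude number Fr = V/√(g·D_h) = 9.203/√(9.81×5.102) = 1.3, which is greater than 1, so the flow is supercritical.

supercritical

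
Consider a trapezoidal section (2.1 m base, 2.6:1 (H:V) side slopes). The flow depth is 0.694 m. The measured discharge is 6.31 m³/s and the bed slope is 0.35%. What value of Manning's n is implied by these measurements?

With bottom width b = 2.1 m and side slope z = 2.6: A = (b + zy)y = (2.1 + 2.6×0.694)×0.694 = 2.71 m²; P = b + 2y√(1+z²) = 2.1 + 2×0.694×2.786 = 5.967 m.
Hydraulic radius R = A/P = 2.71/5.967 = 0.4541 m.
Rearranging Manning's equation: n = (1/Q) A R^(2/3) S^(1/2) = (1/6.31) × 2.71 × 0.4541^(2/3) × √0.0035 = 0.015.

n = 0.015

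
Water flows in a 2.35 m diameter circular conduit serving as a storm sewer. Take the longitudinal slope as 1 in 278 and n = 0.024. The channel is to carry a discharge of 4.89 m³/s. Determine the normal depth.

Manning's equation rearranged: A R^(2/3) = nQ / (1·√S) = 0.024 × 4.89 / (√0.003597) = 1.957.
Trying y = 1.73 m: A R^(2/3) = 2.714 — too large.
Trying y = 1.11 m: A R^(2/3) = 1.38 — too small.
Trying y = 1.37 m: A R^(2/3) = 1.955 — close enough.

y_n = 1.37 m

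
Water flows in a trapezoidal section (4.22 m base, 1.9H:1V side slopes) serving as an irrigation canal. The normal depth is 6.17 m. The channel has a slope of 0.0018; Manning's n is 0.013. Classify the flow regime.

supercritical

With bottom width b = 4.22 m and side slope z = 1.9: A = (b + zy)y = (4.22 + 1.9×6.17)×6.17 = 98.37 m²; P = b + 2y√(1+z²) = 4.22 + 2×6.17×2.147 = 30.72 m.
Hydraulic radius R = A/P = 98.37/30.72 = 3.203 m.
V = (1/n) R^(2/3) √S = (1/0.013) × 3.203^(2/3) × √0.0018 = 7.091 m/s. Hydraulic depth D_h = A/T = 98.37/27.67 = 3.556 m.
Froude number Fr = V/√(g·D_h) = 7.091/√(9.81×3.556) = 1.2, which is greater than 1, so the flow is supercritical.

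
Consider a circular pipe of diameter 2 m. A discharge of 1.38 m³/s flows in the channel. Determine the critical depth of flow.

At critical depth, Q² T / (g A³) = 1, i.e. A³/T = Q²/g = 1.38²/9.81 = 0.1941.
At y = 0.652 m: A³/T = 0.3749 — high.
At y = 0.464 m: A³/T = 0.09994 — low.
At y = 0.55 m: A³/T = 0.1938 — close enough.

y_c = 0.55 m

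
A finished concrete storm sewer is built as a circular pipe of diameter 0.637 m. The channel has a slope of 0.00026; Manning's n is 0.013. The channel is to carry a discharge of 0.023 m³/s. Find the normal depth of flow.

Manning's equation rearranged: A R^(2/3) = nQ / (1·√S) = 0.013 × 0.023 / (√0.00026) = 0.01854.
At y = 0.214 m: A R^(2/3) = 0.02278 — too large.
At y = 0.164 m: A R^(2/3) = 0.01359 — too small.
At y = 0.192 m: A R^(2/3) = 0.0185 — close enough.

y_n = 0.192 m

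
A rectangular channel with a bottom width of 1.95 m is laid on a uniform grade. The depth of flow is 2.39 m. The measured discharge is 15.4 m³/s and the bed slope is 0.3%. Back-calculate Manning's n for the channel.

n = 0.013

Flow area A = b·y = 1.95 × 2.39 = 4.66 m². Wetted perimeter P = b + 2y = 1.95 + 2×2.39 = 6.73 m.
Hydraulic radius R = A/P = 4.66/6.73 = 0.6925 m.
Rearranging Manning's equation: n = (1/Q) A R^(2/3) S^(1/2) = (1/15.4) × 4.66 × 0.6925^(2/3) × √0.003 = 0.013.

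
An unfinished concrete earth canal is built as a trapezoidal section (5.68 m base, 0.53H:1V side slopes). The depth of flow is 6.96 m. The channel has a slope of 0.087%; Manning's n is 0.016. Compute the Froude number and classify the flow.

With bottom width b = 5.68 m and side slope z = 0.53: A = (b + zy)y = (5.68 + 0.53×6.96)×6.96 = 65.21 m²; P = b + 2y√(1+z²) = 5.68 + 2×6.96×1.132 = 21.43 m.
Hydraulic radius R = A/P = 65.21/21.43 = 3.042 m.
V = (1/n) R^(2/3) √S = (1/0.016) × 3.042^(2/3) × √0.00087 = 3.87 m/s. Hydraulic depth D_h = A/T = 65.21/13.06 = 4.994 m.
Froude number Fr = V/√(g·D_h) = 3.87/√(9.81×4.994) = 0.553, which is less than 1, so the flow is subcritical.

subcritical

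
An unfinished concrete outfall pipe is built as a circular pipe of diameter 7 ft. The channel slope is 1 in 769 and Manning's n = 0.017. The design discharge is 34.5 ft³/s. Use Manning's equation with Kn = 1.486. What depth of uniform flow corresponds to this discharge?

Manning's equation rearranged: A R^(2/3) = nQ / (1.486·√S) = 0.017 × 34.5 / (1.486 × √0.0013) = 10.94.
Try y = 1.56 ft: A R^(2/3) = 6.087 — too small.
Try y = 2.1 ft: A R^(2/3) = 10.94 — close enough.

y_n = 2.1 ft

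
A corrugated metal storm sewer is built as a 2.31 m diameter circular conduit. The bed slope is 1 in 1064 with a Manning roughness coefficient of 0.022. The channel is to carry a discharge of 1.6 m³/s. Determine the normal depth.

y_n = 1.01 m

Manning's equation rearranged: A R^(2/3) = nQ / (1·√S) = 0.022 × 1.6 / (√0.0009398) = 1.148.
At y = 1.18 m: A R^(2/3) = 1.507 — high.
At y = 0.785 m: A R^(2/3) = 0.7227 — low.
At y = 1.01 m: A R^(2/3) = 1.15 — close enough.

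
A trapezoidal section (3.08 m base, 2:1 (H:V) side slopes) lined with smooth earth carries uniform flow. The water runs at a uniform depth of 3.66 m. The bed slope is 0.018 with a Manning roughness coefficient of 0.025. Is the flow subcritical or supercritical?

With bottom width b = 3.08 m and side slope z = 2: A = (b + zy)y = (3.08 + 2×3.66)×3.66 = 38.06 m²; P = b + 2y√(1+z²) = 3.08 + 2×3.66×2.236 = 19.45 m.
Hydraulic radius R = A/P = 38.06/19.45 = 1.957 m.
V = (1/n) R^(2/3) √S = (1/0.025) × 1.957^(2/3) × √0.018 = 8.397 m/s. Hydraulic depth D_h = A/T = 38.06/17.72 = 2.148 m.
Froude number Fr = V/√(g·D_h) = 8.397/√(9.81×2.148) = 1.83, which is greater than 1, so the flow is supercritical.

supercritical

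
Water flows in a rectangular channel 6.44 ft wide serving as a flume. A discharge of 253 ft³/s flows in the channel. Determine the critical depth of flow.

For a rectangular channel, critical depth y_c = (q²/g)^(1/3) where q = Q/b = 253/6.44 = 39.29 ft²/s.
So y_c = (39.29²/32.2)^(1/3) = 3.63 ft.

y_c = 3.63 ft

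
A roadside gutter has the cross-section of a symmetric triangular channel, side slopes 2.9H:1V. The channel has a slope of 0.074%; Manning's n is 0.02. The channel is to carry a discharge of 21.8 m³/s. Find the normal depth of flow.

y_n = 2.29 m

Manning's equation rearranged: A R^(2/3) = nQ / (1·√S) = 0.02 × 21.8 / (√0.00074) = 16.03.
Trying y = 2.54 m: A R^(2/3) = 21.14 — too large.
Trying y = 1.93 m: A R^(2/3) = 10.16 — too small.
Trying y = 2.29 m: A R^(2/3) = 16.03 — matches.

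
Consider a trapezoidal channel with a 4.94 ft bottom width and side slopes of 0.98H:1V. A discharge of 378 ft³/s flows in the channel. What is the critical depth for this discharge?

y_c = 4.27 ft

At critical depth, Q² T / (g A³) = 1, i.e. A³/T = Q²/g = 378²/32.2 = 4437.
At y = 3.43 ft: A³/T = 1979 — low.
At y = 5.01 ft: A³/T = 8142 — high.
At y = 4.27 ft: A³/T = 4444 — matches.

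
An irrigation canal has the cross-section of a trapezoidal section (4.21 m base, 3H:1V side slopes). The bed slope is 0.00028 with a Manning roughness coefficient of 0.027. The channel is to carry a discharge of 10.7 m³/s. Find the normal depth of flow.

Manning's equation rearranged: A R^(2/3) = nQ / (1·√S) = 0.027 × 10.7 / (√0.00028) = 17.27.
Trying y = 1.23 m: A R^(2/3) = 8.447 — short.
Trying y = 2.03 m: A R^(2/3) = 23.96 — over.
Trying y = 1.74 m: A R^(2/3) = 17.26 — matches.

y_n = 1.74 m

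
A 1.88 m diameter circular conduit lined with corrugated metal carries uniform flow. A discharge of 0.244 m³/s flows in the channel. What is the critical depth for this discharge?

At critical depth, Q² T / (g A³) = 1, i.e. A³/T = Q²/g = 0.244²/9.81 = 0.006069.
Trying y = 0.288 m: A³/T = 0.0144 — high.
Trying y = 0.203 m: A³/T = 0.003622 — low.
Trying y = 0.231 m: A³/T = 0.006036 — matches.

y_c = 0.231 m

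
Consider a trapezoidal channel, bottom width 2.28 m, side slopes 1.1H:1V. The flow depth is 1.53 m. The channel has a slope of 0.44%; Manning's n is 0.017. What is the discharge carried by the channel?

Q = 21.9 m³/s

With bottom width b = 2.28 m and side slope z = 1.1: A = (b + zy)y = (2.28 + 1.1×1.53)×1.53 = 6.063 m²; P = b + 2y√(1+z²) = 2.28 + 2×1.53×1.487 = 6.829 m.
Hydraulic radius R = A/P = 6.063/6.829 = 0.8879 m.
Manning's equation: Q = (1/n) A R^(2/3) S^(1/2) = (1/0.017) × 6.063 × 0.8879^(2/3) × 0.0044^(1/2) = 21.9 m³/s.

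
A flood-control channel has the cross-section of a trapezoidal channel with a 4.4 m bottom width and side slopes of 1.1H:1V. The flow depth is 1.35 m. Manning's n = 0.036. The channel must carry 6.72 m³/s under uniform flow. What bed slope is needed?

With bottom width b = 4.4 m and side slope z = 1.1: A = (b + zy)y = (4.4 + 1.1×1.35)×1.35 = 7.945 m²; P = b + 2y√(1+z²) = 4.4 + 2×1.35×1.487 = 8.414 m.
Hydraulic radius R = A/P = 7.945/8.414 = 0.9442 m.
From Manning's equation, S = [nQ / (1 A R^(2/3))]² = [0.036 × 6.72 / (1 × 7.945 × 0.9442^(2/3))]² = 0.001.

S = 0.001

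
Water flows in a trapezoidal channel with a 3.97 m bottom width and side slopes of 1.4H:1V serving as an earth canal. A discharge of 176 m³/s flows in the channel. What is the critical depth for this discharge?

y_c = 3.85 m

At critical depth, Q² T / (g A³) = 1, i.e. A³/T = Q²/g = 176²/9.81 = 3158.
Try y = 4.39 m: A³/T = 5386 — too large.
Try y = 3.85 m: A³/T = 3173 — close enough.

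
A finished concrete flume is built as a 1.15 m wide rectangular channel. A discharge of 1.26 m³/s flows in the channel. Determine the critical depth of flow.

For a rectangular channel, critical depth y_c = (q²/g)^(1/3) where q = Q/b = 1.26/1.15 = 1.096 m²/s.
So y_c = (1.096²/9.81)^(1/3) = 0.496 m.

y_c = 0.496 m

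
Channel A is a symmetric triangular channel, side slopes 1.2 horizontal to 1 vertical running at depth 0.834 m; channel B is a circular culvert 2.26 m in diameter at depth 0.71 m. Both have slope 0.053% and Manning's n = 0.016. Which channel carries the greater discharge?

Channel A: For a triangular section with side slope z = 1.2: A = zy² = 1.2×0.834² = 0.8347 m²; P = 2y√(1+z²) = 2×0.834×1.562 = 2.605 m. Hydraulic radius R = A/P = 0.8347/2.605 = 0.3203 m. Q_A = (1/0.016)·0.8347·0.3203^(2/3)·√0.00053 = 0.5623 m³/s.
Channel B: For a circular section of diameter D = 2.26 m at depth y = 0.71 m, the central angle is θ = 2 arccos(1 − 2y/D) = 2.38 rad. Then A = (D²/8)(θ − sin θ) = 1.079 m² and P = Dθ/2 = 2.689 m. Hydraulic radius R = A/P = 1.079/2.689 = 0.4012 m. Q_B = (1/0.016)·1.079·0.4012^(2/3)·√0.00053 = 0.8444 m³/s.
Q_A = 0.5623 m³/s vs Q_B = 0.8444 m³/s, so channel B carries more.

channel B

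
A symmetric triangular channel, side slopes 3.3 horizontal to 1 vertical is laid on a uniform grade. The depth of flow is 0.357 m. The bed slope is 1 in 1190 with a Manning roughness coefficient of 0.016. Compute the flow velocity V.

V = 0.558 m/s

For a triangular section with side slope z = 3.3: A = zy² = 3.3×0.357² = 0.4206 m²; P = 2y√(1+z²) = 2×0.357×3.448 = 2.462 m.
Hydraulic radius R = A/P = 0.4206/2.462 = 0.1708 m.
From Manning's equation, V = (1/n) R^(2/3) S^(1/2) = (1/0.016) × 0.1708^(2/3) × 0.0008403^(1/2) = 0.558 m/s.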